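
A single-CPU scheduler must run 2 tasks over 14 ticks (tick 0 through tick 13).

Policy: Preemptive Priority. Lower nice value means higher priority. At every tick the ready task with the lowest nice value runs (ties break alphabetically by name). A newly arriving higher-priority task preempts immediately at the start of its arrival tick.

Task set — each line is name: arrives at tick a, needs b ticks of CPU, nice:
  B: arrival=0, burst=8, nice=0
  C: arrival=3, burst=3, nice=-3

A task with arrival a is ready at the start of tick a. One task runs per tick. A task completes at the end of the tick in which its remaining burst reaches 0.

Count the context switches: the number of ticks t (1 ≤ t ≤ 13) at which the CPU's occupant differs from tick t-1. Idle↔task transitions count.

t=0: ready={B} → run B
t=1: ready={B} → run B
t=2: ready={B} → run B
t=3: ready={B,C} → run C
t=4: ready={B,C} → run C
t=5: ready={B,C} → run C
t=6: ready={B} → run B
t=7: ready={B} → run B
t=8: ready={B} → run B
t=9: ready={B} → run B
t=10: ready={B} → run B
t=11: (idle)
t=12: (idle)
t=13: (idle)

context switches = 3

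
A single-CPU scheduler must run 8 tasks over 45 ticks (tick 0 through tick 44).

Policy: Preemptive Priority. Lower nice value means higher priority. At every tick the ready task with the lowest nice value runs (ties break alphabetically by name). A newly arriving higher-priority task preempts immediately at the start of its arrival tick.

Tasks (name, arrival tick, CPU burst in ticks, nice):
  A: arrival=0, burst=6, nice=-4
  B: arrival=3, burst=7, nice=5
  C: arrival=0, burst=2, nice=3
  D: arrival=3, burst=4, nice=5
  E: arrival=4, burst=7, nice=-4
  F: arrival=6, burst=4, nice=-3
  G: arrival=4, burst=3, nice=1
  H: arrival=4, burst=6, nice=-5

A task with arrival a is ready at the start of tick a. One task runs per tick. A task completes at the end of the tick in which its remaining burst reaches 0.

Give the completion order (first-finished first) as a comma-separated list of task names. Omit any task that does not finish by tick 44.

t=0: ready={A,C} → run A
t=1: ready={A,C} → run A
t=2: ready={A,C} → run A
t=3: ready={A,B,C,D} → run A
t=4: ready={A,B,C,D,E,G,H} → run H
t=5: ready={A,B,C,D,E,G,H} → run H
t=6: ready={A,B,C,D,E,F,G,H} → run H
t=7: ready={A,B,C,D,E,F,G,H} → run H
t=8: ready={A,B,C,D,E,F,G,H} → run H
t=9: ready={A,B,C,D,E,F,G,H} → run H
t=10: ready={A,B,C,D,E,F,G} → run A
t=11: ready={A,B,C,D,E,F,G} → run A
t=12: ready={B,C,D,E,F,G} → run E
t=13: ready={B,C,D,E,F,G} → run E
t=14: ready={B,C,D,E,F,G} → run E
t=15: ready={B,C,D,E,F,G} → run E
t=16: ready={B,C,D,E,F,G} → run E
t=17: ready={B,C,D,E,F,G} → run E
t=18: ready={B,C,D,E,F,G} → run E
t=19: ready={B,C,D,F,G} → run F
t=20: ready={B,C,D,F,G} → run F
t=21: ready={B,C,D,F,G} → run F
t=22: ready={B,C,D,F,G} → run F
t=23: ready={B,C,D,G} → run G
t=24: ready={B,C,D,G} → run G
t=25: ready={B,C,D,G} → run G
t=26: ready={B,C,D} → run C
t=27: ready={B,C,D} → run C
t=28: ready={B,D} → run B
t=29: ready={B,D} → run B
t=30: ready={B,D} → run B
t=31: ready={B,D} → run B
t=32: ready={B,D} → run B
t=33: ready={B,D} → run B
t=34: ready={B,D} → run B
t=35: ready={D} → run D
t=36: ready={D} → run D
t=37: ready={D} → run D
t=38: ready={D} → run D
t=39: (idle)
t=40: (idle)
t=41: (idle)
t=42: (idle)
t=43: (idle)
t=44: (idle)

completion order = H, A, E, F, G, C, B, D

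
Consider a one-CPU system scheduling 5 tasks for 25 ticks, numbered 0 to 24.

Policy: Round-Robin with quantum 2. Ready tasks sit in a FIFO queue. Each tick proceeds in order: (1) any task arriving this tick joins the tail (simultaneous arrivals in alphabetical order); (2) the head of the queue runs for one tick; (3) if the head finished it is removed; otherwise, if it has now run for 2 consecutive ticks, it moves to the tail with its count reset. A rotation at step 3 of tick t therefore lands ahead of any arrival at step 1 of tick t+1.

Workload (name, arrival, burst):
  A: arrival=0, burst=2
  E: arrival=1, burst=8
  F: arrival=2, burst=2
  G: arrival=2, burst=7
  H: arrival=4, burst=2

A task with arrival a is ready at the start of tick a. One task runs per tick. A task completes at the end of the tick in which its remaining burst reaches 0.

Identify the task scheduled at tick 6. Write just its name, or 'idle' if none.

t=0: queue=[A] q_used=0 → run A
t=1: queue=[A,E] q_used=1 → run A
t=2: queue=[E,F,G] q_used=0 → run E
t=3: queue=[E,F,G] q_used=1 → run E
t=4: queue=[F,G,E,H] q_used=0 → run F
t=5: queue=[F,G,E,H] q_used=1 → run F
t=6: queue=[G,E,H] q_used=0 → run G
t=7: queue=[G,E,H] q_used=1 → run G
t=8: queue=[E,H,G] q_used=0 → run E
t=9: queue=[E,H,G] q_used=1 → run E
t=10: queue=[H,G,E] q_used=0 → run H
t=11: queue=[H,G,E] q_used=1 → run H
t=12: queue=[G,E] q_used=0 → run G
t=13: queue=[G,E] q_used=1 → run G
t=14: queue=[E,G] q_used=0 → run E
t=15: queue=[E,G] q_used=1 → run E
t=16: queue=[G,E] q_used=0 → run G
t=17: queue=[G,E] q_used=1 → run G
t=18: queue=[E,G] q_used=0 → run E
t=19: queue=[E,G] q_used=1 → run E
t=20: queue=[G] q_used=0 → run G
t=21: (idle)
t=22: (idle)
t=23: (idle)
t=24: (idle)

running at tick 6 = G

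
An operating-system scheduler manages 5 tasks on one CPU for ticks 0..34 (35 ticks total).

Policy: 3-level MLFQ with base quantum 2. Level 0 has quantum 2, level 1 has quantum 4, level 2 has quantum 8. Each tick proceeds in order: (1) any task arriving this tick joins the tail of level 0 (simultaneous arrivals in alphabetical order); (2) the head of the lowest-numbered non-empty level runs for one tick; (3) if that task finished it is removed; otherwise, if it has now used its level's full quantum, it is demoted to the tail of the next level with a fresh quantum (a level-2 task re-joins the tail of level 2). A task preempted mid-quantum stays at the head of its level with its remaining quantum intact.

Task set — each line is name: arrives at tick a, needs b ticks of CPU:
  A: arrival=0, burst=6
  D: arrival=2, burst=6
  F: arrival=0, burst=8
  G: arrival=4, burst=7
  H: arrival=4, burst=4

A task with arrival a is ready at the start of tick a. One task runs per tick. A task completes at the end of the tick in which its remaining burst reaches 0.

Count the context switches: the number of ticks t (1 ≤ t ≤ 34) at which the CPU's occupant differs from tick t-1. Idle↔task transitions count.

context switches = 12

t=0: L0/L1/L2 = AF/-/- → run A
t=1: L0/L1/L2 = AF/-/- → run A
t=2: L0/L1/L2 = FD/A/- → run F
t=3: L0/L1/L2 = FD/A/- → run F
t=4: L0/L1/L2 = DGH/AF/- → run D
t=5: L0/L1/L2 = DGH/AF/- → run D
t=6: L0/L1/L2 = GH/AFD/- → run G
t=7: L0/L1/L2 = GH/AFD/- → run G
t=8: L0/L1/L2 = H/AFDG/- → run H
t=9: L0/L1/L2 = H/AFDG/- → run H
t=10: L0/L1/L2 = -/AFDGH/- → run A
t=11: L0/L1/L2 = -/AFDGH/- → run A
t=12: L0/L1/L2 = -/AFDGH/- → run A
t=13: L0/L1/L2 = -/AFDGH/- → run A
t=14: L0/L1/L2 = -/FDGH/- → run F
t=15: L0/L1/L2 = -/FDGH/- → run F
t=16: L0/L1/L2 = -/FDGH/- → run F
t=17: L0/L1/L2 = -/FDGH/- → run F
t=18: L0/L1/L2 = -/DGH/F → run D
t=19: L0/L1/L2 = -/DGH/F → run D
t=20: L0/L1/L2 = -/DGH/F → run D
t=21: L0/L1/L2 = -/DGH/F → run D
t=22: L0/L1/L2 = -/GH/F → run G
t=23: L0/L1/L2 = -/GH/F → run G
t=24: L0/L1/L2 = -/GH/F → run G
t=25: L0/L1/L2 = -/GH/F → run G
t=26: L0/L1/L2 = -/H/FG → run H
t=27: L0/L1/L2 = -/H/FG → run H
t=28: L0/L1/L2 = -/-/FG → run F
t=29: L0/L1/L2 = -/-/FG → run F
t=30: L0/L1/L2 = -/-/G → run G
t=31: (idle)
t=32: (idle)
t=33: (idle)
t=34: (idle)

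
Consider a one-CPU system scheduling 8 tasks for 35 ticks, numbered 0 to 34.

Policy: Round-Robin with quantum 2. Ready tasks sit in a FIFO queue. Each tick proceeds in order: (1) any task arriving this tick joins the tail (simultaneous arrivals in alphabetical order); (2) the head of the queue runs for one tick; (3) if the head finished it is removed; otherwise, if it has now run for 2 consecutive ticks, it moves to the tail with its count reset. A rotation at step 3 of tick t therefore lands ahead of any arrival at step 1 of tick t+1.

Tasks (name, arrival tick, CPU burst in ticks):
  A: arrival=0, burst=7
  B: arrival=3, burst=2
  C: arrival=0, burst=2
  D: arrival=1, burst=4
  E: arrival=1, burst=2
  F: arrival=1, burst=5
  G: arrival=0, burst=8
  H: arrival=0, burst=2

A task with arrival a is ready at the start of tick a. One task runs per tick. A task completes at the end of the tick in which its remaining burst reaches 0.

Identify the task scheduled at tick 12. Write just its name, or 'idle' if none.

t=0: queue=[A,C,G,H] q_used=0 → run A
t=1: queue=[A,C,G,H,D,E,F] q_used=1 → run A
t=2: queue=[C,G,H,D,E,F,A] q_used=0 → run C
t=3: queue=[C,G,H,D,E,F,A,B] q_used=1 → run C
t=4: queue=[G,H,D,E,F,A,B] q_used=0 → run G
t=5: queue=[G,H,D,E,F,A,B] q_used=1 → run G
t=6: queue=[H,D,E,F,A,B,G] q_used=0 → run H
t=7: queue=[H,D,E,F,A,B,G] q_used=1 → run H
t=8: queue=[D,E,F,A,B,G] q_used=0 → run D
t=9: queue=[D,E,F,A,B,G] q_used=1 → run D
t=10: queue=[E,F,A,B,G,D] q_used=0 → run E
t=11: queue=[E,F,A,B,G,D] q_used=1 → run E
t=12: queue=[F,A,B,G,D] q_used=0 → run F
t=13: queue=[F,A,B,G,D] q_used=1 → run F
t=14: queue=[A,B,G,D,F] q_used=0 → run A
t=15: queue=[A,B,G,D,F] q_used=1 → run A
t=16: queue=[B,G,D,F,A] q_used=0 → run B
t=17: queue=[B,G,D,F,A] q_used=1 → run B
t=18: queue=[G,D,F,A] q_used=0 → run G
t=19: queue=[G,D,F,A] q_used=1 → run G
t=20: queue=[D,F,A,G] q_used=0 → run D
t=21: queue=[D,F,A,G] q_used=1 → run D
t=22: queue=[F,A,G] q_used=0 → run F
t=23: queue=[F,A,G] q_used=1 → run F
t=24: queue=[A,G,F] q_used=0 → run A
t=25: queue=[A,G,F] q_used=1 → run A
t=26: queue=[G,F,A] q_used=0 → run G
t=27: queue=[G,F,A] q_used=1 → run G
t=28: queue=[F,A,G] q_used=0 → run F
t=29: queue=[A,G] q_used=0 → run A
t=30: queue=[G] q_used=0 → run G
t=31: queue=[G] q_used=1 → run G
t=32: (idle)
t=33: (idle)
t=34: (idle)

running at tick 12 = F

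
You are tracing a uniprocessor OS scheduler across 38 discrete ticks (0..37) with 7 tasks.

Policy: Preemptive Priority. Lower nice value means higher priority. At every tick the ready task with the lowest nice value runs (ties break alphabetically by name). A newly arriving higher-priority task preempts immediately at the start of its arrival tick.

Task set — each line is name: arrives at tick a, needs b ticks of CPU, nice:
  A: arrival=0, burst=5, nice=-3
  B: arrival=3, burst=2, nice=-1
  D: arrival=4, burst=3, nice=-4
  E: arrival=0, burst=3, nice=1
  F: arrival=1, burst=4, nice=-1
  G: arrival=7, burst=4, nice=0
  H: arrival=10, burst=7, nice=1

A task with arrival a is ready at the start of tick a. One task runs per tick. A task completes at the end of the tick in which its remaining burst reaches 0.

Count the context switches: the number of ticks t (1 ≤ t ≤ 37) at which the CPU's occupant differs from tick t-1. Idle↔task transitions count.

context switches = 8

t=0: ready={A,E} → run A
t=1: ready={A,E,F} → run A
t=2: ready={A,E,F} → run A
t=3: ready={A,B,E,F} → run A
t=4: ready={A,B,D,E,F} → run D
t=5: ready={A,B,D,E,F} → run D
t=6: ready={A,B,D,E,F} → run D
t=7: ready={A,B,E,F,G} → run A
t=8: ready={B,E,F,G} → run B
t=9: ready={B,E,F,G} → run B
t=10: ready={E,F,G,H} → run F
t=11: ready={E,F,G,H} → run F
t=12: ready={E,F,G,H} → run F
t=13: ready={E,F,G,H} → run F
t=14: ready={E,G,H} → run G
t=15: ready={E,G,H} → run G
t=16: ready={E,G,H} → run G
t=17: ready={E,G,H} → run G
t=18: ready={E,H} → run E
t=19: ready={E,H} → run E
t=20: ready={E,H} → run E
t=21: ready={H} → run H
t=22: ready={H} → run H
t=23: ready={H} → run H
t=24: ready={H} → run H
t=25: ready={H} → run H
t=26: ready={H} → run H
t=27: ready={H} → run H
t=28: (idle)
t=29: (idle)
t=30: (idle)
t=31: (idle)
t=32: (idle)
t=33: (idle)
t=34: (idle)
t=35: (idle)
t=36: (idle)
t=37: (idle)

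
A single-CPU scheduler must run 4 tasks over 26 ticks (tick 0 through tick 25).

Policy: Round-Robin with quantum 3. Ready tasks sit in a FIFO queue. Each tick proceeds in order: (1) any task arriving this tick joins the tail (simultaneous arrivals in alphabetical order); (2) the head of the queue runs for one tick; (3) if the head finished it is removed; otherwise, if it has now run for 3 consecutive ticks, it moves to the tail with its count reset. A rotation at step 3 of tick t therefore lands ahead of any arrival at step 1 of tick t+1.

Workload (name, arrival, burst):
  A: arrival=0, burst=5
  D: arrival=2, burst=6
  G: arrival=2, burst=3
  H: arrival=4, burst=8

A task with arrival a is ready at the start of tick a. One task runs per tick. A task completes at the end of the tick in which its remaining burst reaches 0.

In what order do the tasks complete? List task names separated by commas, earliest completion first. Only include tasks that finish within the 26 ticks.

t=0: queue=[A] q_used=0 → run A
t=1: queue=[A] q_used=1 → run A
t=2: queue=[A,D,G] q_used=2 → run A
t=3: queue=[D,G,A] q_used=0 → run D
t=4: queue=[D,G,A,H] q_used=1 → run D
t=5: queue=[D,G,A,H] q_used=2 → run D
t=6: queue=[G,A,H,D] q_used=0 → run G
t=7: queue=[G,A,H,D] q_used=1 → run G
t=8: queue=[G,A,H,D] q_used=2 → run G
t=9: queue=[A,H,D] q_used=0 → run A
t=10: queue=[A,H,D] q_used=1 → run A
t=11: queue=[H,D] q_used=0 → run H
t=12: queue=[H,D] q_used=1 → run H
t=13: queue=[H,D] q_used=2 → run H
t=14: queue=[D,H] q_used=0 → run D
t=15: queue=[D,H] q_used=1 → run D
t=16: queue=[D,H] q_used=2 → run D
t=17: queue=[H] q_used=0 → run H
t=18: queue=[H] q_used=1 → run H
t=19: queue=[H] q_used=2 → run H
t=20: queue=[H] q_used=0 → run H
t=21: queue=[H] q_used=1 → run H
t=22: (idle)
t=23: (idle)
t=24: (idle)
t=25: (idle)

completion order = G, A, D, H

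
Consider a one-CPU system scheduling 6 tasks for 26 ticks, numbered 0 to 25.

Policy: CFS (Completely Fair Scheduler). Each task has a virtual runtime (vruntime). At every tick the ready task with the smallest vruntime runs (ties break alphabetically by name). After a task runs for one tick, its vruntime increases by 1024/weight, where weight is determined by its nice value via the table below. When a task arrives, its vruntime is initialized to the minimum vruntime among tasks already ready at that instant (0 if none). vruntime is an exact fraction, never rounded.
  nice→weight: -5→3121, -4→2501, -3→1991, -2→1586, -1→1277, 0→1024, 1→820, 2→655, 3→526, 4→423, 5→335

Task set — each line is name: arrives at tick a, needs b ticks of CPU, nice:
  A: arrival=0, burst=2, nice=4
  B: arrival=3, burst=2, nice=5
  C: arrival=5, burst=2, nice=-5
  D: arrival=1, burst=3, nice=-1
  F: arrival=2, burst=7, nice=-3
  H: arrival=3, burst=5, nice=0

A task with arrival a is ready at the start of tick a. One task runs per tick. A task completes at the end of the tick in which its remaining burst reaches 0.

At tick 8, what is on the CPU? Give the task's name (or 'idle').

running at tick 8 = F

t=0: vr[A=0] → run A
t=1: vr[A=1024/423 D=1024/423] → run A
t=2: vr[D=1024/423 F=1024/423] → run D
t=3: vr[B=1024/423 D=1740800/540171 F=1024/423 H=1024/423] → run B
t=4: vr[B=776192/141705 D=1740800/540171 F=1024/423 H=1024/423] → run F
t=5: vr[B=776192/141705 C=1024/423 D=1740800/540171 F=2471936/842193 H=1024/423] → run C
t=6: vr[B=776192/141705 C=3629056/1320183 D=1740800/540171 F=2471936/842193 H=1024/423] → run H
t=7: vr[B=776192/141705 C=3629056/1320183 D=1740800/540171 F=2471936/842193 H=1447/423] → run C
t=8: vr[B=776192/141705 D=1740800/540171 F=2471936/842193 H=1447/423] → run F
t=9: vr[B=776192/141705 D=1740800/540171 F=2905088/842193 H=1447/423] → run D
t=10: vr[B=776192/141705 D=2173952/540171 F=2905088/842193 H=1447/423] → run H
t=11: vr[B=776192/141705 D=2173952/540171 F=2905088/842193 H=1870/423] → run F
t=12: vr[B=776192/141705 D=2173952/540171 F=3338240/842193 H=1870/423] → run F
t=13: vr[B=776192/141705 D=2173952/540171 F=3771392/842193 H=1870/423] → run D
t=14: vr[B=776192/141705 F=3771392/842193 H=1870/423] → run H
t=15: vr[B=776192/141705 F=3771392/842193 H=2293/423] → run F
t=16: vr[B=776192/141705 F=4204544/842193 H=2293/423] → run F
t=17: vr[B=776192/141705 F=4637696/842193 H=2293/423] → run H
t=18: vr[B=776192/141705 F=4637696/842193 H=2716/423] → run B
t=19: vr[F=4637696/842193 H=2716/423] → run F
t=20: vr[H=2716/423] → run H
t=21: (idle)
t=22: (idle)
t=23: (idle)
t=24: (idle)
t=25: (idle)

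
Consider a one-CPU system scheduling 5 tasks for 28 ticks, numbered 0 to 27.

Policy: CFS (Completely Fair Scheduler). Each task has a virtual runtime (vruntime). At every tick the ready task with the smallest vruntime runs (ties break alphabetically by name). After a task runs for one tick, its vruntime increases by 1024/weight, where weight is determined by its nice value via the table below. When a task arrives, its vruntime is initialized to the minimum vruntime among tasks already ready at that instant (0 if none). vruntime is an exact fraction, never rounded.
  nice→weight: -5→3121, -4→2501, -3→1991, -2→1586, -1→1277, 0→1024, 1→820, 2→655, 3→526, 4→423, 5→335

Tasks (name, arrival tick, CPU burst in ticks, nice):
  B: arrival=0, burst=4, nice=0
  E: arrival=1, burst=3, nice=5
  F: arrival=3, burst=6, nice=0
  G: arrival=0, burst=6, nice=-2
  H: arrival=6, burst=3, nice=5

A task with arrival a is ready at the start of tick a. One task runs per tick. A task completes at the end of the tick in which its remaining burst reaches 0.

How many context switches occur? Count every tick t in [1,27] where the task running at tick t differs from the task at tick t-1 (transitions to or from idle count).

t=0: vr[B=0 G=0] → run B
t=1: vr[B=1 E=0 G=0] → run E
t=2: vr[B=1 E=1024/335 G=0] → run G
t=3: vr[B=1 E=1024/335 F=512/793 G=512/793] → run F
t=4: vr[B=1 E=1024/335 F=1305/793 G=512/793] → run G
t=5: vr[B=1 E=1024/335 F=1305/793 G=1024/793] → run B
t=6: vr[B=2 E=1024/335 F=1305/793 G=1024/793 H=1024/793] → run G
t=7: vr[B=2 E=1024/335 F=1305/793 G=1536/793 H=1024/793] → run H
t=8: vr[B=2 E=1024/335 F=1305/793 G=1536/793 H=1155072/265655] → run F
t=9: vr[B=2 E=1024/335 F=2098/793 G=1536/793 H=1155072/265655] → run G
t=10: vr[B=2 E=1024/335 F=2098/793 G=2048/793 H=1155072/265655] → run B
t=11: vr[B=3 E=1024/335 F=2098/793 G=2048/793 H=1155072/265655] → run G
t=12: vr[B=3 E=1024/335 F=2098/793 G=2560/793 H=1155072/265655] → run F
t=13: vr[B=3 E=1024/335 F=2891/793 G=2560/793 H=1155072/265655] → run B
t=14: vr[E=1024/335 F=2891/793 G=2560/793 H=1155072/265655] → run E
t=15: vr[E=2048/335 F=2891/793 G=2560/793 H=1155072/265655] → run G
t=16: vr[E=2048/335 F=2891/793 H=1155072/265655] → run F
t=17: vr[E=2048/335 F=3684/793 H=1155072/265655] → run H
t=18: vr[E=2048/335 F=3684/793 H=1967104/265655] → run F
t=19: vr[E=2048/335 F=4477/793 H=1967104/265655] → run F
t=20: vr[E=2048/335 H=1967104/265655] → run E
t=21: vr[H=1967104/265655] → run H
t=22: (idle)
t=23: (idle)
t=24: (idle)
t=25: (idle)
t=26: (idle)
t=27: (idle)

context switches = 21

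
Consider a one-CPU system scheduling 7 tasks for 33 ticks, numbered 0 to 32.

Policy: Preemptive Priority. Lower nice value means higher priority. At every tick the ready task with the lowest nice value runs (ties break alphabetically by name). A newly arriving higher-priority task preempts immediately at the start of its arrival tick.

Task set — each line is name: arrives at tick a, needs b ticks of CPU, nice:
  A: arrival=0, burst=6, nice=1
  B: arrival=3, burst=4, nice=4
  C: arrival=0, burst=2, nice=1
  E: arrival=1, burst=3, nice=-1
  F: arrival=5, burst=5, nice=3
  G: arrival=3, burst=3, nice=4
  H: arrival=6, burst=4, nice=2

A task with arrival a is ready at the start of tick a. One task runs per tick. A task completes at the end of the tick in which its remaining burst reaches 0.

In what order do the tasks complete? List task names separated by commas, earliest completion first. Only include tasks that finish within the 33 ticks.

completion order = E, A, C, H, F, B, G

t=0: ready={A,C} → run A
t=1: ready={A,C,E} → run E
t=2: ready={A,C,E} → run E
t=3: ready={A,B,C,E,G} → run E
t=4: ready={A,B,C,G} → run A
t=5: ready={A,B,C,F,G} → run A
t=6: ready={A,B,C,F,G,H} → run A
t=7: ready={A,B,C,F,G,H} → run A
t=8: ready={A,B,C,F,G,H} → run A
t=9: ready={B,C,F,G,H} → run C
t=10: ready={B,C,F,G,H} → run C
t=11: ready={B,F,G,H} → run H
t=12: ready={B,F,G,H} → run H
t=13: ready={B,F,G,H} → run H
t=14: ready={B,F,G,H} → run H
t=15: ready={B,F,G} → run F
t=16: ready={B,F,G} → run F
t=17: ready={B,F,G} → run F
t=18: ready={B,F,G} → run F
t=19: ready={B,F,G} → run F
t=20: ready={B,G} → run B
t=21: ready={B,G} → run B
t=22: ready={B,G} → run B
t=23: ready={B,G} → run B
t=24: ready={G} → run G
t=25: ready={G} → run G
t=26: ready={G} → run G
t=27: (idle)
t=28: (idle)
t=29: (idle)
t=30: (idle)
t=31: (idle)
t=32: (idle)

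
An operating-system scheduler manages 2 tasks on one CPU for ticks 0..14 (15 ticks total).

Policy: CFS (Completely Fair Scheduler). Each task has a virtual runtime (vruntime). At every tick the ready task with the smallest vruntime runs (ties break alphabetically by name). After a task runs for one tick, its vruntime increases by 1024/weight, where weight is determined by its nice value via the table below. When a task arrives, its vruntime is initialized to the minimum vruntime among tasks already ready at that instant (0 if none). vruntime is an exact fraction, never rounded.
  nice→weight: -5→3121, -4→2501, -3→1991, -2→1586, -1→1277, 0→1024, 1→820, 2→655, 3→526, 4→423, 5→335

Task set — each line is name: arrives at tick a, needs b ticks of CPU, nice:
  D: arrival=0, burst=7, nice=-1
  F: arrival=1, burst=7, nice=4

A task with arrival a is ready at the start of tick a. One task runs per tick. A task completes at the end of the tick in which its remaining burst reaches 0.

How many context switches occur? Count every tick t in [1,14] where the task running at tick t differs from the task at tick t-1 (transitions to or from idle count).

t=0: vr[D=0] → run D
t=1: vr[D=1024/1277 F=1024/1277] → run D
t=2: vr[D=2048/1277 F=1024/1277] → run F
t=3: vr[D=2048/1277 F=1740800/540171] → run D
t=4: vr[D=3072/1277 F=1740800/540171] → run D
t=5: vr[D=4096/1277 F=1740800/540171] → run D
t=6: vr[D=5120/1277 F=1740800/540171] → run F
t=7: vr[D=5120/1277 F=3048448/540171] → run D
t=8: vr[D=6144/1277 F=3048448/540171] → run D
t=9: vr[F=3048448/540171] → run F
t=10: vr[F=1452032/180057] → run F
t=11: vr[F=5663744/540171] → run F
t=12: vr[F=6971392/540171] → run F
t=13: vr[F=2759680/180057] → run F
t=14: (idle)

context switches = 6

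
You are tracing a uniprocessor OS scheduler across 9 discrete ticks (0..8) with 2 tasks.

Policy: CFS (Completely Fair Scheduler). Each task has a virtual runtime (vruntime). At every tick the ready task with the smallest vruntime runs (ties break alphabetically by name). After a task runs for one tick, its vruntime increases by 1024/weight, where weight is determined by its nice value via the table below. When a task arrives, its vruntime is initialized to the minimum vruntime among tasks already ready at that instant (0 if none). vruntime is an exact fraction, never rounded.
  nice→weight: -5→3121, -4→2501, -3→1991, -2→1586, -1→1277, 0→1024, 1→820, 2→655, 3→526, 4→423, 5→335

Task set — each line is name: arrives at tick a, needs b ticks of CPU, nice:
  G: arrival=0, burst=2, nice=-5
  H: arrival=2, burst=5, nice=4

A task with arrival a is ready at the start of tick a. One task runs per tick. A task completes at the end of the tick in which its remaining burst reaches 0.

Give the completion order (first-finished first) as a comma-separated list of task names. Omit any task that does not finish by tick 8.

t=0: vr[G=0] → run G
t=1: vr[G=1024/3121] → run G
t=2: vr[H=0] → run H
t=3: vr[H=1024/423] → run H
t=4: vr[H=2048/423] → run H
t=5: vr[H=1024/141] → run H
t=6: vr[H=4096/423] → run H
t=7: (idle)
t=8: (idle)

completion order = G, H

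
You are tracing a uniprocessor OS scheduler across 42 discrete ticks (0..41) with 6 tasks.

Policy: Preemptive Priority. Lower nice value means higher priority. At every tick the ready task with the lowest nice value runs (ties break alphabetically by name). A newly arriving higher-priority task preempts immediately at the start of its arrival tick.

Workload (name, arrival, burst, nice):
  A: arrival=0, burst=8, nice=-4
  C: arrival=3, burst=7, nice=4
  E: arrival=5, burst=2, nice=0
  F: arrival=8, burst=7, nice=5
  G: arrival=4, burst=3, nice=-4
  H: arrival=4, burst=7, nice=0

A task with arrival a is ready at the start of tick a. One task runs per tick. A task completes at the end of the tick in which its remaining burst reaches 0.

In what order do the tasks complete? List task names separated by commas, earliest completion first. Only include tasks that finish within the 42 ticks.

completion order = A, G, E, H, C, F

t=0: ready={A} → run A
t=1: ready={A} → run A
t=2: ready={A} → run A
t=3: ready={A,C} → run A
t=4: ready={A,C,G,H} → run A
t=5: ready={A,C,E,G,H} → run A
t=6: ready={A,C,E,G,H} → run A
t=7: ready={A,C,E,G,H} → run A
t=8: ready={C,E,F,G,H} → run G
t=9: ready={C,E,F,G,H} → run G
t=10: ready={C,E,F,G,H} → run G
t=11: ready={C,E,F,H} → run E
t=12: ready={C,E,F,H} → run E
t=13: ready={C,F,H} → run H
t=14: ready={C,F,H} → run H
t=15: ready={C,F,H} → run H
t=16: ready={C,F,H} → run H
t=17: ready={C,F,H} → run H
t=18: ready={C,F,H} → run H
t=19: ready={C,F,H} → run H
t=20: ready={C,F} → run C
t=21: ready={C,F} → run C
t=22: ready={C,F} → run C
t=23: ready={C,F} → run C
t=24: ready={C,F} → run C
t=25: ready={C,F} → run C
t=26: ready={C,F} → run C
t=27: ready={F} → run F
t=28: ready={F} → run F
t=29: ready={F} → run F
t=30: ready={F} → run F
t=31: ready={F} → run F
t=32: ready={F} → run F
t=33: ready={F} → run F
t=34: (idle)
t=35: (idle)
t=36: (idle)
t=37: (idle)
t=38: (idle)
t=39: (idle)
t=40: (idle)
t=41: (idle)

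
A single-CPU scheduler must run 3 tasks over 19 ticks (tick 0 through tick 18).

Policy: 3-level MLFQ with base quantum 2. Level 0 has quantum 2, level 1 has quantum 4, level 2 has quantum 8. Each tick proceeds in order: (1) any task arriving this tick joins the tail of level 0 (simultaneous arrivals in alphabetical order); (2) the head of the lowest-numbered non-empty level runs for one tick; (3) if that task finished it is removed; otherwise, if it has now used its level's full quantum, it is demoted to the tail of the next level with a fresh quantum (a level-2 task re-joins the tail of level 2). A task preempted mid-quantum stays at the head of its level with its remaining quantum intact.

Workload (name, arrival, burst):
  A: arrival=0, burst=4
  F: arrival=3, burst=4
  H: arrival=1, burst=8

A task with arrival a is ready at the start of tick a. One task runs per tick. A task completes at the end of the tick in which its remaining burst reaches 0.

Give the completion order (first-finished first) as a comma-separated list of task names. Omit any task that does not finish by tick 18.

t=0: L0/L1/L2 = A/-/- → run A
t=1: L0/L1/L2 = AH/-/- → run A
t=2: L0/L1/L2 = H/A/- → run H
t=3: L0/L1/L2 = HF/A/- → run H
t=4: L0/L1/L2 = F/AH/- → run F
t=5: L0/L1/L2 = F/AH/- → run F
t=6: L0/L1/L2 = -/AHF/- → run A
t=7: L0/L1/L2 = -/AHF/- → run A
t=8: L0/L1/L2 = -/HF/- → run H
t=9: L0/L1/L2 = -/HF/- → run H
t=10: L0/L1/L2 = -/HF/- → run H
t=11: L0/L1/L2 = -/HF/- → run H
t=12: L0/L1/L2 = -/F/H → run F
t=13: L0/L1/L2 = -/F/H → run F
t=14: L0/L1/L2 = -/-/H → run H
t=15: L0/L1/L2 = -/-/H → run H
t=16: (idle)
t=17: (idle)
t=18: (idle)

completion order = A, F, H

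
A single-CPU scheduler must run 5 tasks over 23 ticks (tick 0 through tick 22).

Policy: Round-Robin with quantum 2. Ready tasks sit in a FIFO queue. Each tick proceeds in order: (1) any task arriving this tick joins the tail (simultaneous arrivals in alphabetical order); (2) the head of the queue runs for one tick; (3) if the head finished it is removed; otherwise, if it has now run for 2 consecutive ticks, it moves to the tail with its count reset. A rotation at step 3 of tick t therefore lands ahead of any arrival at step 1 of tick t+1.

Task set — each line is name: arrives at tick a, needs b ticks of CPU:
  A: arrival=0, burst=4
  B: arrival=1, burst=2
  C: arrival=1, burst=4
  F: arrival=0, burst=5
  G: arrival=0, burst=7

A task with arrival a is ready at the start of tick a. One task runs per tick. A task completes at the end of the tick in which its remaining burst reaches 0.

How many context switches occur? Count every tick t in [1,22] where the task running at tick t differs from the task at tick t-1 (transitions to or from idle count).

context switches = 11

t=0: queue=[A,F,G] q_used=0 → run A
t=1: queue=[A,F,G,B,C] q_used=1 → run A
t=2: queue=[F,G,B,C,A] q_used=0 → run F
t=3: queue=[F,G,B,C,A] q_used=1 → run F
t=4: queue=[G,B,C,A,F] q_used=0 → run G
t=5: queue=[G,B,C,A,F] q_used=1 → run G
t=6: queue=[B,C,A,F,G] q_used=0 → run B
t=7: queue=[B,C,A,F,G] q_used=1 → run B
t=8: queue=[C,A,F,G] q_used=0 → run C
t=9: queue=[C,A,F,G] q_used=1 → run C
t=10: queue=[A,F,G,C] q_used=0 → run A
t=11: queue=[A,F,G,C] q_used=1 → run A
t=12: queue=[F,G,C] q_used=0 → run F
t=13: queue=[F,G,C] q_used=1 → run F
t=14: queue=[G,C,F] q_used=0 → run G
t=15: queue=[G,C,F] q_used=1 → run G
t=16: queue=[C,F,G] q_used=0 → run C
t=17: queue=[C,F,G] q_used=1 → run C
t=18: queue=[F,G] q_used=0 → run F
t=19: queue=[G] q_used=0 → run G
t=20: queue=[G] q_used=1 → run G
t=21: queue=[G] q_used=0 → run G
t=22: (idle)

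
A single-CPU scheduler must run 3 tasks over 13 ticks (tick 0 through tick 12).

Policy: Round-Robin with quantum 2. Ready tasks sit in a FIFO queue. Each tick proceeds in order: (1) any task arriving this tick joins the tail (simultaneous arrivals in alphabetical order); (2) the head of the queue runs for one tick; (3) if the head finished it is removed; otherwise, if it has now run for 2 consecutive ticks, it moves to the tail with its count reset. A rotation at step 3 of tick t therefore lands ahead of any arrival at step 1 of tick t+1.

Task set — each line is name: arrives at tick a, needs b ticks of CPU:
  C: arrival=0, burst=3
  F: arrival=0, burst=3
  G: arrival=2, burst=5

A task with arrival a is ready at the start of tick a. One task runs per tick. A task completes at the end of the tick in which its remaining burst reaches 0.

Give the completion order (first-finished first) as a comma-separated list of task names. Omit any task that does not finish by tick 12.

completion order = C, F, G

t=0: queue=[C,F] q_used=0 → run C
t=1: queue=[C,F] q_used=1 → run C
t=2: queue=[F,C,G] q_used=0 → run F
t=3: queue=[F,C,G] q_used=1 → run F
t=4: queue=[C,G,F] q_used=0 → run C
t=5: queue=[G,F] q_used=0 → run G
t=6: queue=[G,F] q_used=1 → run G
t=7: queue=[F,G] q_used=0 → run F
t=8: queue=[G] q_used=0 → run G
t=9: queue=[G] q_used=1 → run G
t=10: queue=[G] q_used=0 → run G
t=11: (idle)
t=12: (idle)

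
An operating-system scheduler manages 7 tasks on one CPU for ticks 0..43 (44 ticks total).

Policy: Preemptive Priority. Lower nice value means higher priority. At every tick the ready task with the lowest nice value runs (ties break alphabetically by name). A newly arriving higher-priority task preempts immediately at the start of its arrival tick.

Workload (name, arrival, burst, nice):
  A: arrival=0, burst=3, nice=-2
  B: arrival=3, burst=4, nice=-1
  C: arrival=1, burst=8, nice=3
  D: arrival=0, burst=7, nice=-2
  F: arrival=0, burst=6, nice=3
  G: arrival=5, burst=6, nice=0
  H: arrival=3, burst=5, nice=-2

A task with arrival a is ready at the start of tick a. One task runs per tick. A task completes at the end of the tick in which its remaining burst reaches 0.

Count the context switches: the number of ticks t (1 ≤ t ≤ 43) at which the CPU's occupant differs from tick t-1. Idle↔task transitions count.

t=0: ready={A,D,F} → run A
t=1: ready={A,C,D,F} → run A
t=2: ready={A,C,D,F} → run A
t=3: ready={B,C,D,F,H} → run D
t=4: ready={B,C,D,F,H} → run D
t=5: ready={B,C,D,F,G,H} → run D
t=6: ready={B,C,D,F,G,H} → run D
t=7: ready={B,C,D,F,G,H} → run D
t=8: ready={B,C,D,F,G,H} → run D
t=9: ready={B,C,D,F,G,H} → run D
t=10: ready={B,C,F,G,H} → run H
t=11: ready={B,C,F,G,H} → run H
t=12: ready={B,C,F,G,H} → run H
t=13: ready={B,C,F,G,H} → run H
t=14: ready={B,C,F,G,H} → run H
t=15: ready={B,C,F,G} → run B
t=16: ready={B,C,F,G} → run B
t=17: ready={B,C,F,G} → run B
t=18: ready={B,C,F,G} → run B
t=19: ready={C,F,G} → run G
t=20: ready={C,F,G} → run G
t=21: ready={C,F,G} → run G
t=22: ready={C,F,G} → run G
t=23: ready={C,F,G} → run G
t=24: ready={C,F,G} → run G
t=25: ready={C,F} → run C
t=26: ready={C,F} → run C
t=27: ready={C,F} → run C
t=28: ready={C,F} → run C
t=29: ready={C,F} → run C
t=30: ready={C,F} → run C
t=31: ready={C,F} → run C
t=32: ready={C,F} → run C
t=33: ready={F} → run F
t=34: ready={F} → run F
t=35: ready={F} → run F
t=36: ready={F} → run F
t=37: ready={F} → run F
t=38: ready={F} → run F
t=39: (idle)
t=40: (idle)
t=41: (idle)
t=42: (idle)
t=43: (idle)

context switches = 7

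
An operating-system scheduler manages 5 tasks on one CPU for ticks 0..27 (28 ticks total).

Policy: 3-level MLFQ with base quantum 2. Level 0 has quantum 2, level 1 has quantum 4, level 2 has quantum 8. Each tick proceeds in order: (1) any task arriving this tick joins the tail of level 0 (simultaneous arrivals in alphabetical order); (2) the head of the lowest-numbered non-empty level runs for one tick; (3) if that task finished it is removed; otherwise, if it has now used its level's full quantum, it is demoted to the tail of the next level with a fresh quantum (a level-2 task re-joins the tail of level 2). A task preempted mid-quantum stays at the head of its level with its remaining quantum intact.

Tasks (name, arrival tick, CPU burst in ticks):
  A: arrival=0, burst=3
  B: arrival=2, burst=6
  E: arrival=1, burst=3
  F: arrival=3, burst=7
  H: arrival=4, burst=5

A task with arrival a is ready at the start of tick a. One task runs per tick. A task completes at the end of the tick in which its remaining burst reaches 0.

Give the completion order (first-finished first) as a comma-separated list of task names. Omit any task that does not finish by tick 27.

t=0: L0/L1/L2 = A/-/- → run A
t=1: L0/L1/L2 = AE/-/- → run A
t=2: L0/L1/L2 = EB/A/- → run E
t=3: L0/L1/L2 = EBF/A/- → run E
t=4: L0/L1/L2 = BFH/AE/- → run B
t=5: L0/L1/L2 = BFH/AE/- → run B
t=6: L0/L1/L2 = FH/AEB/- → run F
t=7: L0/L1/L2 = FH/AEB/- → run F
t=8: L0/L1/L2 = H/AEBF/- → run H
t=9: L0/L1/L2 = H/AEBF/- → run H
t=10: L0/L1/L2 = -/AEBFH/- → run A
t=11: L0/L1/L2 = -/EBFH/- → run E
t=12: L0/L1/L2 = -/BFH/- → run B
t=13: L0/L1/L2 = -/BFH/- → run B
t=14: L0/L1/L2 = -/BFH/- → run B
t=15: L0/L1/L2 = -/BFH/- → run B
t=16: L0/L1/L2 = -/FH/- → run F
t=17: L0/L1/L2 = -/FH/- → run F
t=18: L0/L1/L2 = -/FH/- → run F
t=19: L0/L1/L2 = -/FH/- → run F
t=20: L0/L1/L2 = -/H/F → run H
t=21: L0/L1/L2 = -/H/F → run H
t=22: L0/L1/L2 = -/H/F → run H
t=23: L0/L1/L2 = -/-/F → run F
t=24: (idle)
t=25: (idle)
t=26: (idle)
t=27: (idle)

completion order = A, E, B, H, F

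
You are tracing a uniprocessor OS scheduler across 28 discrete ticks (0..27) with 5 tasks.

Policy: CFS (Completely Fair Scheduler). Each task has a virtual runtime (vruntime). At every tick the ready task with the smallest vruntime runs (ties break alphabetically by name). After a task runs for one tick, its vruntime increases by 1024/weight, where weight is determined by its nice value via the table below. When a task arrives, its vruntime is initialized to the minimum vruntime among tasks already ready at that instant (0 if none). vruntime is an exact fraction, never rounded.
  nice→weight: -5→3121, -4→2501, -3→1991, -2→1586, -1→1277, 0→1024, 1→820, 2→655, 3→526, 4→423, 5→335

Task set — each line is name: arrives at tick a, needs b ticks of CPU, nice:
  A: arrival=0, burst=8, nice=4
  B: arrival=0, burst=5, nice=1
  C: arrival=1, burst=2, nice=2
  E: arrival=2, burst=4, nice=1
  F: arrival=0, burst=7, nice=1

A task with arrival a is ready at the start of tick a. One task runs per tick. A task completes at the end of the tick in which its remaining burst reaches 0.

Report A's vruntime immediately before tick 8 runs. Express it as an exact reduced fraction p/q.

vruntime(A, start of tick 8) = 1024/423

t=0: vr[A=0 B=0 F=0] → run A
t=1: vr[A=1024/423 B=0 C=0 F=0] → run B
t=2: vr[A=1024/423 B=256/205 C=0 E=0 F=0] → run C
t=3: vr[A=1024/423 B=256/205 C=1024/655 E=0 F=0] → run E
t=4: vr[A=1024/423 B=256/205 C=1024/655 E=256/205 F=0] → run F
t=5: vr[A=1024/423 B=256/205 C=1024/655 E=256/205 F=256/205] → run B
t=6: vr[A=1024/423 B=512/205 C=1024/655 E=256/205 F=256/205] → run E
t=7: vr[A=1024/423 B=512/205 C=1024/655 E=512/205 F=256/205] → run F
t=8: vr[A=1024/423 B=512/205 C=1024/655 E=512/205 F=512/205] → run C
t=9: vr[A=1024/423 B=512/205 E=512/205 F=512/205] → run A
t=10: vr[A=2048/423 B=512/205 E=512/205 F=512/205] → run B
t=11: vr[A=2048/423 B=768/205 E=512/205 F=512/205] → run E
t=12: vr[A=2048/423 B=768/205 E=768/205 F=512/205] → run F
t=13: vr[A=2048/423 B=768/205 E=768/205 F=768/205] → run B
t=14: vr[A=2048/423 B=1024/205 E=768/205 F=768/205] → run E
t=15: vr[A=2048/423 B=1024/205 F=768/205] → run F
t=16: vr[A=2048/423 B=1024/205 F=1024/205] → run A
t=17: vr[A=1024/141 B=1024/205 F=1024/205] → run B
t=18: vr[A=1024/141 F=1024/205] → run F
t=19: vr[A=1024/141 F=256/41] → run F
t=20: vr[A=1024/141 F=1536/205] → run A
t=21: vr[A=4096/423 F=1536/205] → run F
t=22: vr[A=4096/423] → run A
t=23: vr[A=5120/423] → run A
t=24: vr[A=2048/141] → run A
t=25: vr[A=7168/423] → run A
t=26: (idle)
t=27: (idle)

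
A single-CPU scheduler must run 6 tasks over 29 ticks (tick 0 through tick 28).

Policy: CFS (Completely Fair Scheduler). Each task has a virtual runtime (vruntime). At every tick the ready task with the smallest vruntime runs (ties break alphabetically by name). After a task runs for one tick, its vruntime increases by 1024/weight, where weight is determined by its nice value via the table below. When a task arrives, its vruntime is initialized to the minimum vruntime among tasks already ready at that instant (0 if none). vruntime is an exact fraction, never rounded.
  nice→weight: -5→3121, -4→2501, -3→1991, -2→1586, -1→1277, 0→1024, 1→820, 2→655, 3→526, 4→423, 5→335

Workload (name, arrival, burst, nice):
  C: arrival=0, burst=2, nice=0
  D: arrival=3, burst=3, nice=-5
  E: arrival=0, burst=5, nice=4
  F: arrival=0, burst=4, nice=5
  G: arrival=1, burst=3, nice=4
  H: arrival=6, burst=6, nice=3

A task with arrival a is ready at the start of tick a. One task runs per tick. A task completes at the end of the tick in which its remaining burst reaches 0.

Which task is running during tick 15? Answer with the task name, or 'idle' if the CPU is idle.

running at tick 15 = G

t=0: vr[C=0 E=0 F=0] → run C
t=1: vr[C=1 E=0 F=0 G=0] → run E
t=2: vr[C=1 E=1024/423 F=0 G=0] → run F
t=3: vr[C=1 D=0 E=1024/423 F=1024/335 G=0] → run D
t=4: vr[C=1 D=1024/3121 E=1024/423 F=1024/335 G=0] → run G
t=5: vr[C=1 D=1024/3121 E=1024/423 F=1024/335 G=1024/423] → run D
t=6: vr[C=1 D=2048/3121 E=1024/423 F=1024/335 G=1024/423 H=2048/3121] → run D
t=7: vr[C=1 E=1024/423 F=1024/335 G=1024/423 H=2048/3121] → run H
t=8: vr[C=1 E=1024/423 F=1024/335 G=1024/423 H=2136576/820823] → run C
t=9: vr[E=1024/423 F=1024/335 G=1024/423 H=2136576/820823] → run E
t=10: vr[E=2048/423 F=1024/335 G=1024/423 H=2136576/820823] → run G
t=11: vr[E=2048/423 F=1024/335 G=2048/423 H=2136576/820823] → run H
t=12: vr[E=2048/423 F=1024/335 G=2048/423 H=3734528/820823] → run F
t=13: vr[E=2048/423 F=2048/335 G=2048/423 H=3734528/820823] → run H
t=14: vr[E=2048/423 F=2048/335 G=2048/423 H=5332480/820823] → run E
t=15: vr[E=1024/141 F=2048/335 G=2048/423 H=5332480/820823] → run G
t=16: vr[E=1024/141 F=2048/335 H=5332480/820823] → run F
t=17: vr[E=1024/141 F=3072/335 H=5332480/820823] → run H
t=18: vr[E=1024/141 F=3072/335 H=6930432/820823] → run E
t=19: vr[E=4096/423 F=3072/335 H=6930432/820823] → run H
t=20: vr[E=4096/423 F=3072/335 H=8528384/820823] → run F
t=21: vr[E=4096/423 H=8528384/820823] → run E
t=22: vr[H=8528384/820823] → run H
t=23: (idle)
t=24: (idle)
t=25: (idle)
t=26: (idle)
t=27: (idle)
t=28: (idle)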